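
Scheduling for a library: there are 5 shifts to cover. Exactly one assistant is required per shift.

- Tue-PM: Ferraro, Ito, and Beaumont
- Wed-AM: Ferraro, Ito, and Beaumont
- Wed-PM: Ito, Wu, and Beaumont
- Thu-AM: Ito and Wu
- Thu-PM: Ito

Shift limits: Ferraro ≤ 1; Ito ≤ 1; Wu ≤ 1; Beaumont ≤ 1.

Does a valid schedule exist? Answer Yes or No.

No

Shifts {Tue-PM, Wed-AM, Wed-PM, Thu-AM, Thu-PM} need 5 worker-slots in total, but the assistants available for any of those shifts (Ferraro, Ito, Wu, and Beaumont) can supply at most 4 among them. So no valid schedule exists.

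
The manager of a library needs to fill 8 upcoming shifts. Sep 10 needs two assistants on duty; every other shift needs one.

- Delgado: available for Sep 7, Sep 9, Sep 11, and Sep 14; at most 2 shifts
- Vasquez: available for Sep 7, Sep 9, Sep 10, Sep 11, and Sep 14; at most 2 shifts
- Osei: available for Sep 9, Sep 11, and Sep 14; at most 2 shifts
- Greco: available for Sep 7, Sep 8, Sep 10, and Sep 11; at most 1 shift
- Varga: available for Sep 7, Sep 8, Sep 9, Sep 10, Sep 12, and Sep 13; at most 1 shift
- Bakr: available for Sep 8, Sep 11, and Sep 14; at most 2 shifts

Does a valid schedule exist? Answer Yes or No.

No

Total capacity is 10 and 9 slots are needed, so capacity alone doesn't rule it out.
Shifts {Sep 12, Sep 13} need 2 worker-slots in total, but the assistants available for any of those shifts (Varga) can supply at most 1 among them. So no valid schedule exists.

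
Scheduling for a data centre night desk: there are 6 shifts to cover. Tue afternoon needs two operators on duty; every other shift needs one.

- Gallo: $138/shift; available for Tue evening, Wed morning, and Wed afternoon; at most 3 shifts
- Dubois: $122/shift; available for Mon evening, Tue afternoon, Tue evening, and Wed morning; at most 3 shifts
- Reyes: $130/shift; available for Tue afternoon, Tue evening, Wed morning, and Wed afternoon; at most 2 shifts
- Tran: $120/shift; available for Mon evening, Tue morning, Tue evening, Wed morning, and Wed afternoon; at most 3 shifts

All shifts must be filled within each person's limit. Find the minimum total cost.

$856

Tue morning can only be covered by Tran, so that assignment is forced.
Tue afternoon can only be covered by Dubois and Reyes, so that assignment is forced.
Picking the cheapest available operator for each shift independently would cost $852, but that ignores the shift limits.
An optimal schedule: Mon evening→Tran, Tue morning→Tran, Tue afternoon→Dubois+Reyes, Tue evening→Dubois, Wed morning→Dubois, Wed afternoon→Tran.
Total: 120 + 120 + 122 + 130 + 122 + 122 + 120 = $856.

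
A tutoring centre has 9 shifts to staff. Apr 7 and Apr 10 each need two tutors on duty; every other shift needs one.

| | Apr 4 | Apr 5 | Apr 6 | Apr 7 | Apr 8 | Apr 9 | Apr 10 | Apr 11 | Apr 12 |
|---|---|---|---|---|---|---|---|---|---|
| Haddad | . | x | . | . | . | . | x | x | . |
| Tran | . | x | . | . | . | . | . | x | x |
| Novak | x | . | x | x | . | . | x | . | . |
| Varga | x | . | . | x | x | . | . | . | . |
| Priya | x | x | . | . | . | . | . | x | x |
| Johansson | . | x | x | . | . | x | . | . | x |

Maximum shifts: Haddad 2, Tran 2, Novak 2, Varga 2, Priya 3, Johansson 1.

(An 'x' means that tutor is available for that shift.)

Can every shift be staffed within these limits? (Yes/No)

No

Total capacity is 12 and 11 slots are needed, so capacity alone doesn't rule it out.
Shifts {Apr 6, Apr 7, Apr 9, Apr 10} need 6 worker-slots in total, but the tutors available for any of those shifts (Haddad, Novak, Varga, and Johansson) can supply at most 5 among them. So no valid schedule exists.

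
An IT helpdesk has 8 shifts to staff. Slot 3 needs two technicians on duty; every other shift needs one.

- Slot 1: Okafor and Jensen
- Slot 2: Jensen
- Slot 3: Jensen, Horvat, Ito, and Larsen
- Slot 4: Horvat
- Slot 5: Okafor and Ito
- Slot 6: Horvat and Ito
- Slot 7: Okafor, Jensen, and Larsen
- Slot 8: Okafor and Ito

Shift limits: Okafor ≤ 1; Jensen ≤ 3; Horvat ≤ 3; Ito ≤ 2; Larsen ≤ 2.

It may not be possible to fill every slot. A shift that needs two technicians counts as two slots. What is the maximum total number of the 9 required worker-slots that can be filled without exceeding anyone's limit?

Total capacity across all technicians is 1+3+3+2+2 = 11, and 9 slots are needed, so at most 9 can be filled.
An assignment achieving 9: Slot 1→Okafor, Slot 2→Jensen, Slot 3→Jensen+Horvat, Slot 4→Horvat, Slot 5→Ito, Slot 6→Horvat, Slot 7→Jensen, Slot 8→Ito.
Loads: Okafor 1/1, Jensen 3/3, Horvat 3/3, Ito 2/2, Larsen 0/2.

9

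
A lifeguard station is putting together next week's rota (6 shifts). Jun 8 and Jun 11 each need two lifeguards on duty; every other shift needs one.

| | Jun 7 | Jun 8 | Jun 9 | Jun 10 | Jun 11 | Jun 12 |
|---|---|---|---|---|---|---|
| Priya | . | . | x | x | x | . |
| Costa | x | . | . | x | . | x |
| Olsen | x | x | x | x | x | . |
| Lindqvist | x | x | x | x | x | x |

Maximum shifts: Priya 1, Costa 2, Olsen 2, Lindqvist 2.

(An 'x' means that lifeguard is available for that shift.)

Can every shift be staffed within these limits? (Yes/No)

Total capacity is 1+2+2+2 = 7 but 8 worker-slots are needed — infeasible.

No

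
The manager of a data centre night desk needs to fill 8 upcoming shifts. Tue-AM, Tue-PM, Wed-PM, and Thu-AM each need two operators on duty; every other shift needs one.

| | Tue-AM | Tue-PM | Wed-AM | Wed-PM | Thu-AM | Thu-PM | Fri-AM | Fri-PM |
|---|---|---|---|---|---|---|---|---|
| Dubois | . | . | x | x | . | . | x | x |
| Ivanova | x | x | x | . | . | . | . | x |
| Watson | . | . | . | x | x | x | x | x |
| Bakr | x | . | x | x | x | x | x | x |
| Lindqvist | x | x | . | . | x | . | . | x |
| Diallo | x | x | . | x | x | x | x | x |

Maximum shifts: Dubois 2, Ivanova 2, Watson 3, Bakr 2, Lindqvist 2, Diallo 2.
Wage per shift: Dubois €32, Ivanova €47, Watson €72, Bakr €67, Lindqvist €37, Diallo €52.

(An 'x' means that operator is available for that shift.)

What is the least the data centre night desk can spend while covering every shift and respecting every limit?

Picking the cheapest available operator for each shift independently would cost €489, but that ignores the shift limits.
An optimal schedule: Tue-AM→Lindqvist+Ivanova, Tue-PM→Lindqvist+Ivanova, Wed-AM→Dubois, Wed-PM→Diallo+Bakr, Thu-AM→Bakr+Watson, Thu-PM→Diallo, Fri-AM→Dubois, Fri-PM→Watson.
Total: 37 + 47 + 37 + 47 + 32 + 52 + 67 + 67 + 72 + 52 + 32 + 72 = €614.

€614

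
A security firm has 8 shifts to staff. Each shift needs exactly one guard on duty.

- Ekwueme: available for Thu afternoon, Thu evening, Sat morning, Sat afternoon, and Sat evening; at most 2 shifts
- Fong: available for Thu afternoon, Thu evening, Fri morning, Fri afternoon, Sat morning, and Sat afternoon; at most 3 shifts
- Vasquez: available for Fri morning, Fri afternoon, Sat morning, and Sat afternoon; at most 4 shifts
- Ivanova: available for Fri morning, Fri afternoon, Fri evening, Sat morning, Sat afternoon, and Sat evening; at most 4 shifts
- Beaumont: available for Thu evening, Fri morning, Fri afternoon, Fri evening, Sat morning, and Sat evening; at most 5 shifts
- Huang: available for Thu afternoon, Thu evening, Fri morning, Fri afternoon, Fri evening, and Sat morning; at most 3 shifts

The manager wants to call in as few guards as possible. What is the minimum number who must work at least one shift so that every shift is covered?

8 slots to fill and no one can take more than 5, so at least ⌈8/5⌉ = 2 guards are needed.
Fong and Beaumont alone can cover everything: Thu afternoon→Fong, Thu evening→Fong, Fri morning→Beaumont, Fri afternoon→Beaumont, Fri evening→Beaumont, Sat morning→Beaumont, Sat afternoon→Fong, Sat evening→Beaumont.

2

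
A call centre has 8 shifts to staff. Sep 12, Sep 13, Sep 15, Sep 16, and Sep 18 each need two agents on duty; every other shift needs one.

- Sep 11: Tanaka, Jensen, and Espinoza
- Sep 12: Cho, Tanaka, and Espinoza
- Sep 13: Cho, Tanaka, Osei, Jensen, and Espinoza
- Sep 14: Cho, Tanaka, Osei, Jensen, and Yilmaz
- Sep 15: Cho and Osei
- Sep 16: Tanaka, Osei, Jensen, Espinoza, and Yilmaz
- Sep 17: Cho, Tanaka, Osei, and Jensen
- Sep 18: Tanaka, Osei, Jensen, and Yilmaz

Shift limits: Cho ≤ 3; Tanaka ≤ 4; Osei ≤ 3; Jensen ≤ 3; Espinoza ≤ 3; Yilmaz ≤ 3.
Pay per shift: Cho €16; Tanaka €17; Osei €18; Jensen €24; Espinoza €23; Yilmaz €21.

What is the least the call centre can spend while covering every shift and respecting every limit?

Sep 15 can only be covered by Cho and Osei, so that assignment is forced.
Picking the cheapest available agent for each shift independently would cost €219, but that ignores the shift limits.
An optimal schedule: Sep 11→Tanaka, Sep 12→Cho+Tanaka, Sep 13→Tanaka+Osei, Sep 14→Yilmaz, Sep 15→Cho+Osei, Sep 16→Osei+Yilmaz, Sep 17→Cho, Sep 18→Tanaka+Yilmaz.
Total: 17 + 16 + 17 + 17 + 18 + 21 + 16 + 18 + 18 + 21 + 16 + 17 + 21 = €233.

€233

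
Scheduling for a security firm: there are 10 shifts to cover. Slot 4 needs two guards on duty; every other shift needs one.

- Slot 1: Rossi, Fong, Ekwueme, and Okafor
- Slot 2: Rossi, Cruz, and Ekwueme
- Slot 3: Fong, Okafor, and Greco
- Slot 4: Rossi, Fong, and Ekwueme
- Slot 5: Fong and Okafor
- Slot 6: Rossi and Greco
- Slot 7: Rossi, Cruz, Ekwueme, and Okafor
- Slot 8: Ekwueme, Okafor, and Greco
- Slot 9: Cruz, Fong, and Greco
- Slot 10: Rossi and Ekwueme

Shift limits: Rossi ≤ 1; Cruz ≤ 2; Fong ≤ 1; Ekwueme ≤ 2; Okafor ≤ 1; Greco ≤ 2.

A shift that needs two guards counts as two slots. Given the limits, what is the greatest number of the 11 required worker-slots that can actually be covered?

Total capacity across all guards is 1+2+1+2+1+2 = 9, and 11 slots are needed, so at most 9 can be filled.
An assignment achieving 9: Slot 2→Cruz, Slot 3→Okafor, Slot 4→Ekwueme, Slot 5→Fong, Slot 6→Rossi, Slot 7→Cruz, Slot 8→Greco, Slot 9→Greco, Slot 10→Ekwueme.
Loads: Rossi 1/1, Cruz 2/2, Fong 1/1, Ekwueme 2/2, Okafor 1/1, Greco 2/2.

9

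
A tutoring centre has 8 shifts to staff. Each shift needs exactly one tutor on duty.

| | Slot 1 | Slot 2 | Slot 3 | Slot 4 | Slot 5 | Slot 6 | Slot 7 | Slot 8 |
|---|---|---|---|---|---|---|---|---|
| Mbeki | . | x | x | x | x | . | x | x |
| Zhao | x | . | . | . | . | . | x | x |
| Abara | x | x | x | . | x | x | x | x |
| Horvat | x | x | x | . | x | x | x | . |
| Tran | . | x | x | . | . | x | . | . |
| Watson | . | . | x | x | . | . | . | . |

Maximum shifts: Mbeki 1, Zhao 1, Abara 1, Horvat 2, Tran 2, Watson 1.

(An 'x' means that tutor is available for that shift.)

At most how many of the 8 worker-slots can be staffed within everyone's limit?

8

Total capacity across all tutors is 1+1+1+2+2+1 = 8, and 8 slots are needed, so at most 8 can be filled.
An assignment achieving 8: Slot 1→Zhao, Slot 2→Tran, Slot 3→Watson, Slot 4→Mbeki, Slot 5→Horvat, Slot 6→Tran, Slot 7→Horvat, Slot 8→Abara.
Loads: Mbeki 1/1, Zhao 1/1, Abara 1/1, Horvat 2/2, Tran 2/2, Watson 1/1.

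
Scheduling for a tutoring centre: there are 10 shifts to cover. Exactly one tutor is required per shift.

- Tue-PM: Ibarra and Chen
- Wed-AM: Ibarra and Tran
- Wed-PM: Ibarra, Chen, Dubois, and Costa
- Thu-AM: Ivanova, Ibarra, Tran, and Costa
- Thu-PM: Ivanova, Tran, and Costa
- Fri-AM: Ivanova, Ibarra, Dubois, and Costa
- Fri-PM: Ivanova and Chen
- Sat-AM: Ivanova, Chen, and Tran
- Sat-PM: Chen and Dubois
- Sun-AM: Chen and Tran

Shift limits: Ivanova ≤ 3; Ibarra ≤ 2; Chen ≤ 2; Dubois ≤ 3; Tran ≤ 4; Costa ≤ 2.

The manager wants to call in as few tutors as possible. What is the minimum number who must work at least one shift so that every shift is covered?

10 slots to fill and no one can take more than 4, so at least ⌈10/4⌉ = 3 tutors are needed.
No set of 3 tutors can cover every shift (each such set leaves at least one shift with no one available or exceeds a cap).
Ivanova, Ibarra, Chen, and Dubois alone can cover everything: Tue-PM→Ibarra, Wed-AM→Ibarra, Wed-PM→Dubois, Thu-AM→Ivanova, Thu-PM→Ivanova, Fri-AM→Dubois, Fri-PM→Ivanova, Sat-AM→Chen, Sat-PM→Dubois, Sun-AM→Chen.

4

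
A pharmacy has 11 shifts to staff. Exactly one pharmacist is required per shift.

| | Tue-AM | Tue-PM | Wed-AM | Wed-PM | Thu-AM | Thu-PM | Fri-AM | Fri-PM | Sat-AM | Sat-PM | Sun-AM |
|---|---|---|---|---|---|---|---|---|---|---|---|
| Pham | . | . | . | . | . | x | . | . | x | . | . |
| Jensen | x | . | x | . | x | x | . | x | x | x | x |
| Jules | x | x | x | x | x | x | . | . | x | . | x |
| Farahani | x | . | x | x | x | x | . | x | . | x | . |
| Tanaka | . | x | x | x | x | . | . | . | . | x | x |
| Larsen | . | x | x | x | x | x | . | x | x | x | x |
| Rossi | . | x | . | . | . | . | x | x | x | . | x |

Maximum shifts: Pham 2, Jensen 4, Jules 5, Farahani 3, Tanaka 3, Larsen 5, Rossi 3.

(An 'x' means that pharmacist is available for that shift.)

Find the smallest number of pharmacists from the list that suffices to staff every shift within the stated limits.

11 slots to fill and no one can take more than 5, so at least ⌈11/5⌉ = 3 pharmacists are needed.
Jensen, Jules, and Rossi alone can cover everything: Tue-AM→Jensen, Tue-PM→Jules, Wed-AM→Jensen, Wed-PM→Jules, Thu-AM→Jensen, Thu-PM→Jules, Fri-AM→Rossi, Fri-PM→Rossi, Sat-AM→Jules, Sat-PM→Jensen, Sun-AM→Jules.

3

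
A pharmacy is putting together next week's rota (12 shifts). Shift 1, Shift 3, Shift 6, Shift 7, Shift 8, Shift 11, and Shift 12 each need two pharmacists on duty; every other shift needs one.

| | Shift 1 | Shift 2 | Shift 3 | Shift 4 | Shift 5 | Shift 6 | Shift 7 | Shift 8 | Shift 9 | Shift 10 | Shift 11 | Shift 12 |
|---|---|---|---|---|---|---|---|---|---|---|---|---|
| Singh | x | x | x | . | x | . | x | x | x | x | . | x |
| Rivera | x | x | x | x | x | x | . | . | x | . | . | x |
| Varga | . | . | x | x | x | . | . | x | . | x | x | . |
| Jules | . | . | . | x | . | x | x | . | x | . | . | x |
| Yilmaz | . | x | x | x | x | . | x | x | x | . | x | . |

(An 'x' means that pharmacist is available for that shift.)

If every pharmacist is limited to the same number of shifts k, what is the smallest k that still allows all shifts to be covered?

With 5 pharmacists and 19 worker-slots to fill, someone must work at least ⌈19/5⌉ = 4 shifts, so k ≥ 4.
k = 4 works: Shift 1→Singh+Rivera, Shift 2→Singh, Shift 3→Varga+Yilmaz, Shift 4→Rivera, Shift 5→Varga, Shift 6→Rivera+Jules, Shift 7→Singh+Jules, Shift 8→Varga+Yilmaz, Shift 9→Jules, Shift 10→Singh, Shift 11→Varga+Yilmaz, Shift 12→Rivera+Jules.
Loads: Singh 4, Rivera 4, Varga 4, Jules 4, Yilmaz 3 — all ≤ 4.

4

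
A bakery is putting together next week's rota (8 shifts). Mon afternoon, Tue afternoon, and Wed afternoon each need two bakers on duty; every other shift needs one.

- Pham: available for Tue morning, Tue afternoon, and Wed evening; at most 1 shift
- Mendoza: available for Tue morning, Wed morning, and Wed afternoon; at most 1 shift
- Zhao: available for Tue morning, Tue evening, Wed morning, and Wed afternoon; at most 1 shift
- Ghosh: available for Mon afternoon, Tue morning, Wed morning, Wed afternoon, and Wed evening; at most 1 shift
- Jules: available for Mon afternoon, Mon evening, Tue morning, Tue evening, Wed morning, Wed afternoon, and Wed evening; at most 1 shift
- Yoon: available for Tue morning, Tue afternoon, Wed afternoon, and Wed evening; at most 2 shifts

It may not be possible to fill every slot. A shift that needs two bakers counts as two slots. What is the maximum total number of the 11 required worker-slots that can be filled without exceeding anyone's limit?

Total capacity across all bakers is 1+1+1+1+1+2 = 7, and 11 slots are needed, so at most 7 can be filled.
An assignment achieving 7: Mon afternoon→Ghosh, Mon evening→Jules, Tue afternoon→Pham+Yoon, Tue evening→Zhao, Wed morning→Mendoza, Wed evening→Yoon.
Loads: Pham 1/1, Mendoza 1/1, Zhao 1/1, Ghosh 1/1, Jules 1/1, Yoon 2/2.

7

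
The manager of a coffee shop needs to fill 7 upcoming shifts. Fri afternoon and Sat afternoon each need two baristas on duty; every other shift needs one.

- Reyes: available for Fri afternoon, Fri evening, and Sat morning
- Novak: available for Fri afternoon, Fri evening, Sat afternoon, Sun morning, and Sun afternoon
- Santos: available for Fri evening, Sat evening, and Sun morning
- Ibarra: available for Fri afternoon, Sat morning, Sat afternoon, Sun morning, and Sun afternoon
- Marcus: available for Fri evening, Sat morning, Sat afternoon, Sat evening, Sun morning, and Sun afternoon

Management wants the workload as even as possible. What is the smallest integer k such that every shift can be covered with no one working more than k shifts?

2

With 5 baristas and 9 worker-slots to fill, someone must work at least ⌈9/5⌉ = 2 shifts, so k ≥ 2.
k = 2 works: Fri afternoon→Reyes+Novak, Fri evening→Santos, Sat morning→Reyes, Sat afternoon→Novak+Ibarra, Sat evening→Santos, Sun morning→Marcus, Sun afternoon→Ibarra.
Loads: Reyes 2, Novak 2, Santos 2, Ibarra 2, Marcus 1 — all ≤ 2.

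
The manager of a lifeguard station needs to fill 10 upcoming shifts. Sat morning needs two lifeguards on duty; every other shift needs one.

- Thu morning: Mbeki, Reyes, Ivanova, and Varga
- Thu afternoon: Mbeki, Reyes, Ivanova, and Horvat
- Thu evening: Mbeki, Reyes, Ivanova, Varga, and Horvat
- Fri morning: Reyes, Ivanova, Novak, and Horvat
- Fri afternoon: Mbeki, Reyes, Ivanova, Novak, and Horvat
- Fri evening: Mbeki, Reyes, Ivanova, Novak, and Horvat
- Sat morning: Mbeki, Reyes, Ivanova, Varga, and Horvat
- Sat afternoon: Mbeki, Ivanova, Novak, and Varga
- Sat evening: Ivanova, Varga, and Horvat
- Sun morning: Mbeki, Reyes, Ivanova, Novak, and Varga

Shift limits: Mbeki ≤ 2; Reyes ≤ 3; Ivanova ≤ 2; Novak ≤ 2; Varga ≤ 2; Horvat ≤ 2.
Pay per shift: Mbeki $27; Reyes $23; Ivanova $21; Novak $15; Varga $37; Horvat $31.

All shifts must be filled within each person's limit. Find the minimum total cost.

$257

Picking the cheapest available lifeguard for each shift independently would cost $203, but that ignores the shift limits.
An optimal schedule: Thu morning→Ivanova, Thu afternoon→Reyes, Thu evening→Reyes, Fri morning→Novak, Fri afternoon→Reyes, Fri evening→Horvat, Sat morning→Mbeki+Horvat, Sat afternoon→Novak, Sat evening→Ivanova, Sun morning→Mbeki.
Total: 21 + 23 + 23 + 15 + 23 + 31 + 27 + 31 + 15 + 21 + 27 = $257.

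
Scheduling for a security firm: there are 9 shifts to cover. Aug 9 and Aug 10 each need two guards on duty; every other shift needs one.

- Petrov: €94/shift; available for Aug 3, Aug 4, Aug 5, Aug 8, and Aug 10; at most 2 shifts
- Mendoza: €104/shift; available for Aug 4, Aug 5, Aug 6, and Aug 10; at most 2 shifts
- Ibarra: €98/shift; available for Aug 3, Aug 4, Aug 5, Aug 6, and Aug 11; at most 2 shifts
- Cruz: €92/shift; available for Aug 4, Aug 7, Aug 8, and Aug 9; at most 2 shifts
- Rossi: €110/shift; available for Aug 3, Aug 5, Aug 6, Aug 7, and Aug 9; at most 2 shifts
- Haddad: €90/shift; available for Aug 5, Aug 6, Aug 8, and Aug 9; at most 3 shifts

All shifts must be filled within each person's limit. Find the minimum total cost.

Aug 10 can only be covered by Petrov and Mendoza, so that assignment is forced.
Aug 11 can only be covered by Ibarra, so that assignment is forced.
Picking the cheapest available guard for each shift independently would cost €1026, but that ignores the shift limits.
An optimal schedule: Aug 3→Petrov, Aug 4→Ibarra, Aug 5→Mendoza, Aug 6→Haddad, Aug 7→Cruz, Aug 8→Haddad, Aug 9→Haddad+Cruz, Aug 10→Petrov+Mendoza, Aug 11→Ibarra.
Total: 94 + 98 + 104 + 90 + 92 + 90 + 90 + 92 + 94 + 104 + 98 = €1046.

€1046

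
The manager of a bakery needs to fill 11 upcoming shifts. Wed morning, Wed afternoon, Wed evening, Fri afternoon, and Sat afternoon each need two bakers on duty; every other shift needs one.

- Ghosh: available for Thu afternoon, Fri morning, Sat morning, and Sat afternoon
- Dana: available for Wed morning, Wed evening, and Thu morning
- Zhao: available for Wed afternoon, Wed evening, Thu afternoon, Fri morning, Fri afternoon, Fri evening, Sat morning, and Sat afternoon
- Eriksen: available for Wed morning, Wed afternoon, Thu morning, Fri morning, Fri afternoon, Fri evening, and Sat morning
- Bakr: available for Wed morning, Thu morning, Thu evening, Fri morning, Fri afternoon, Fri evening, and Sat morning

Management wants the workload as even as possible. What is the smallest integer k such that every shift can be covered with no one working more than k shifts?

4

With 5 bakers and 16 worker-slots to fill, someone must work at least ⌈16/5⌉ = 4 shifts, so k ≥ 4.
k = 4 works: Wed morning→Dana+Eriksen, Wed afternoon→Zhao+Eriksen, Wed evening→Dana+Zhao, Thu morning→Dana, Thu afternoon→Ghosh, Thu evening→Bakr, Fri morning→Ghosh, Fri afternoon→Zhao+Eriksen, Fri evening→Eriksen, Sat morning→Ghosh, Sat afternoon→Ghosh+Zhao.
Loads: Ghosh 4, Dana 3, Zhao 4, Eriksen 4, Bakr 1 — all ≤ 4.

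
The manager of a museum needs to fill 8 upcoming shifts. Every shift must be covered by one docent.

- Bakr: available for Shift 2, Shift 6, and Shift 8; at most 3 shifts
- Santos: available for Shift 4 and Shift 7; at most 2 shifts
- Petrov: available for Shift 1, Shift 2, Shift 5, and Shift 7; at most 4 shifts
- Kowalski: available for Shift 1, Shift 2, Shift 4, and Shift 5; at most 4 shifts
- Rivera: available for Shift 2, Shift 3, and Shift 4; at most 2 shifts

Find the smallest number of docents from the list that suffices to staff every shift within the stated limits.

3

8 slots to fill and no one can take more than 4, so at least ⌈8/4⌉ = 2 docents are needed.
Shifts {Shift 1, Shift 3, Shift 6} need 3 slots, but among the docents available for them (Bakr, Petrov, Kowalski, and Rivera) any 2 together supply at most 2. So 2 docents are not enough.
Bakr, Petrov, and Rivera alone can cover everything: Shift 1→Petrov, Shift 2→Bakr, Shift 3→Rivera, Shift 4→Rivera, Shift 5→Petrov, Shift 6→Bakr, Shift 7→Petrov, Shift 8→Bakr.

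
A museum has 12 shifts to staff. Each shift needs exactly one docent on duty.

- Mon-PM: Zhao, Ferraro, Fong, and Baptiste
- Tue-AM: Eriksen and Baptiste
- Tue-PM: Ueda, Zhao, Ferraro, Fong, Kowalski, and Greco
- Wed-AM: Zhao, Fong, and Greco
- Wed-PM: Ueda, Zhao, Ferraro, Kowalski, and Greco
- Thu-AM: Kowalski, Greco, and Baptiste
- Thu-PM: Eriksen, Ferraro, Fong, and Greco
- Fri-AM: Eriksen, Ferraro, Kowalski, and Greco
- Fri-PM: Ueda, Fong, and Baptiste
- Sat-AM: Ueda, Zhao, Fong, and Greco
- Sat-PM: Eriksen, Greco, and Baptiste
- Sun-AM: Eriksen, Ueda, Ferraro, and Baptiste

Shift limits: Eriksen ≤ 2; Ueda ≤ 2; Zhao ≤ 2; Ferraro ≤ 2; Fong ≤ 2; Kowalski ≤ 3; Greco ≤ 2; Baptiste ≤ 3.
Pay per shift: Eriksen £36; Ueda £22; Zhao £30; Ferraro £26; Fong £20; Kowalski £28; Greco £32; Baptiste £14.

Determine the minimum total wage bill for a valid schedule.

Picking the cheapest available docent for each shift independently would cost £212, but that ignores the shift limits.
An optimal schedule: Mon-PM→Ferraro, Tue-AM→Baptiste, Tue-PM→Kowalski, Wed-AM→Fong, Wed-PM→Kowalski, Thu-AM→Baptiste, Thu-PM→Ferraro, Fri-AM→Kowalski, Fri-PM→Fong, Sat-AM→Ueda, Sat-PM→Baptiste, Sun-AM→Ueda.
Total: 26 + 14 + 28 + 20 + 28 + 14 + 26 + 28 + 20 + 22 + 14 + 22 = £262.

£262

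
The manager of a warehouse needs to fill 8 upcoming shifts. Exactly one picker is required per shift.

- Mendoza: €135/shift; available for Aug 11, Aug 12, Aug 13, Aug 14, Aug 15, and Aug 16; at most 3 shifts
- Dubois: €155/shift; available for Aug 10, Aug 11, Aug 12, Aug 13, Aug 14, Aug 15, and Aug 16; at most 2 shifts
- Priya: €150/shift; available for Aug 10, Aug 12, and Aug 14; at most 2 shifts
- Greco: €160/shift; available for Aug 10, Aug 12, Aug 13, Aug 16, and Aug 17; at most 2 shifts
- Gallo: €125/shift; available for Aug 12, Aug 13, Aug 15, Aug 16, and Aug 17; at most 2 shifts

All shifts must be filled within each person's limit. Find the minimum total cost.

€1110

Picking the cheapest available picker for each shift independently would cost €1045, but that ignores the shift limits.
An optimal schedule: Aug 10→Priya, Aug 11→Mendoza, Aug 12→Priya, Aug 13→Mendoza, Aug 14→Mendoza, Aug 15→Gallo, Aug 16→Dubois, Aug 17→Gallo.
Total: 150 + 135 + 150 + 135 + 135 + 125 + 155 + 125 = €1110.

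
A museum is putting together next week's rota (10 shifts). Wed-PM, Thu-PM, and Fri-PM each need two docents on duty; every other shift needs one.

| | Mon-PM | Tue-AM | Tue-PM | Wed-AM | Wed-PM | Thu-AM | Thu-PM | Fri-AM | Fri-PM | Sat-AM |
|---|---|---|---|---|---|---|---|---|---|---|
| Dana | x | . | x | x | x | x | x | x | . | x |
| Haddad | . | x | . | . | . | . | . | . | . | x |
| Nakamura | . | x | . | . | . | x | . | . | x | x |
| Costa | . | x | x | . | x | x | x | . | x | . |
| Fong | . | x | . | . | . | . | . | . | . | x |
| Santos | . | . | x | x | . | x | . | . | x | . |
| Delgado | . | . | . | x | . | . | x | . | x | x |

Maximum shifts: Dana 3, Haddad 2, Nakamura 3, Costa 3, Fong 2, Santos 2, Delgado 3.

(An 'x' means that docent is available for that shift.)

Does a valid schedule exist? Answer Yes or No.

Yes

Mon-PM can only be covered by Dana, so that assignment is forced.
Wed-PM can only be covered by Dana and Costa, so that assignment is forced.
Fri-AM can only be covered by Dana, so that assignment is forced.
One valid schedule: Mon-PM→Dana, Tue-AM→Haddad, Tue-PM→Costa, Wed-AM→Santos, Wed-PM→Dana+Costa, Thu-AM→Nakamura, Thu-PM→Costa+Delgado, Fri-AM→Dana, Fri-PM→Nakamura+Santos, Sat-AM→Haddad.
Loads: Dana 3/3, Haddad 2/2, Nakamura 2/3, Costa 3/3, Fong 0/2, Santos 2/2, Delgado 1/3 — all within limits.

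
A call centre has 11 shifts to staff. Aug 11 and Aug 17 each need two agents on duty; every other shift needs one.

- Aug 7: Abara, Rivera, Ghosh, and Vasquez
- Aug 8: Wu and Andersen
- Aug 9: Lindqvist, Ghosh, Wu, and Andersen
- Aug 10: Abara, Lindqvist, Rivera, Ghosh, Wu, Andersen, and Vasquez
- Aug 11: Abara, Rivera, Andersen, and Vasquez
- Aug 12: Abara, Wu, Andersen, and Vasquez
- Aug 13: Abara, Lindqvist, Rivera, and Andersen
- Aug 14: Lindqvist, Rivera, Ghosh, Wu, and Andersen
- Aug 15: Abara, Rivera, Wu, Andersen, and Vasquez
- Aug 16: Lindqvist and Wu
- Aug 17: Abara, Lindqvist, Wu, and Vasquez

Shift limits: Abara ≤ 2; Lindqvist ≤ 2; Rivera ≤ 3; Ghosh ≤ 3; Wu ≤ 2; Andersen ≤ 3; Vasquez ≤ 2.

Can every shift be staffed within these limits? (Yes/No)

Yes

One valid schedule: Aug 7→Abara, Aug 8→Wu, Aug 9→Lindqvist, Aug 10→Ghosh, Aug 11→Andersen+Vasquez, Aug 12→Abara, Aug 13→Rivera, Aug 14→Rivera, Aug 15→Rivera, Aug 16→Lindqvist, Aug 17→Wu+Vasquez.
Loads: Abara 2/2, Lindqvist 2/2, Rivera 3/3, Ghosh 1/3, Wu 2/2, Andersen 1/3, Vasquez 2/2 — all within limits.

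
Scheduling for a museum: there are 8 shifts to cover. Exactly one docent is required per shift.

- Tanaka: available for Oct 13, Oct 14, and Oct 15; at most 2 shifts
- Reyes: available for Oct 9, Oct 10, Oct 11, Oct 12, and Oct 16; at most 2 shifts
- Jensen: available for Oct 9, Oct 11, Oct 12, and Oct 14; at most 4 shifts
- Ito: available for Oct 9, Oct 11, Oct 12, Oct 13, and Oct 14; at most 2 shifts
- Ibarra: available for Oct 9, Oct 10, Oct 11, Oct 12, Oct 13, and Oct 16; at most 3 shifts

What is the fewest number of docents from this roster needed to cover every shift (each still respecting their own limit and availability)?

8 slots to fill and no one can take more than 4, so at least ⌈8/4⌉ = 2 docents are needed.
Any 2 docents together have capacity at most 4+3 = 7 < 8 slots, so 2 can never suffice.
Tanaka, Reyes, and Jensen alone can cover everything: Oct 9→Jensen, Oct 10→Reyes, Oct 11→Jensen, Oct 12→Jensen, Oct 13→Tanaka, Oct 14→Jensen, Oct 15→Tanaka, Oct 16→Reyes.

3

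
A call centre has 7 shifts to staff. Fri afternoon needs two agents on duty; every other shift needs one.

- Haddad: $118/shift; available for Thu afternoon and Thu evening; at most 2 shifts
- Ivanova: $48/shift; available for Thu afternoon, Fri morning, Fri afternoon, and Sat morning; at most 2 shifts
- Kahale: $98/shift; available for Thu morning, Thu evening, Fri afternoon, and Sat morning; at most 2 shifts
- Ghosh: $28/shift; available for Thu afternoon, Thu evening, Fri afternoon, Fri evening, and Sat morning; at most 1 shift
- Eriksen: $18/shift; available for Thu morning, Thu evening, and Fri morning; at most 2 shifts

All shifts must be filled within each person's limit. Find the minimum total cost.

Fri evening can only be covered by Ghosh, so that assignment is forced.
Picking the cheapest available agent for each shift independently would cost $214, but that ignores the shift limits.
An optimal schedule: Thu morning→Eriksen, Thu afternoon→Ivanova, Thu evening→Haddad, Fri morning→Eriksen, Fri afternoon→Ivanova+Kahale, Fri evening→Ghosh, Sat morning→Kahale.
Total: 18 + 48 + 118 + 18 + 48 + 98 + 28 + 98 = $474.

$474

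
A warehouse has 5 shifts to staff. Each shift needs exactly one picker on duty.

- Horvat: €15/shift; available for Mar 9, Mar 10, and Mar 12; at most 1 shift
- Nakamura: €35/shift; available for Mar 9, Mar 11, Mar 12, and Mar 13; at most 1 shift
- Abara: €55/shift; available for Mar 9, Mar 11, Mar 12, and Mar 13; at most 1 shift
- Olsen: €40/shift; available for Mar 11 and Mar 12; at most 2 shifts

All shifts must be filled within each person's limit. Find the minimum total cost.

Mar 10 can only be covered by Horvat, so that assignment is forced.
Picking the cheapest available picker for each shift independently would cost €115, but that ignores the shift limits.
An optimal schedule: Mar 9→Abara, Mar 10→Horvat, Mar 11→Olsen, Mar 12→Olsen, Mar 13→Nakamura.
Total: 55 + 15 + 40 + 40 + 35 = €185.

€185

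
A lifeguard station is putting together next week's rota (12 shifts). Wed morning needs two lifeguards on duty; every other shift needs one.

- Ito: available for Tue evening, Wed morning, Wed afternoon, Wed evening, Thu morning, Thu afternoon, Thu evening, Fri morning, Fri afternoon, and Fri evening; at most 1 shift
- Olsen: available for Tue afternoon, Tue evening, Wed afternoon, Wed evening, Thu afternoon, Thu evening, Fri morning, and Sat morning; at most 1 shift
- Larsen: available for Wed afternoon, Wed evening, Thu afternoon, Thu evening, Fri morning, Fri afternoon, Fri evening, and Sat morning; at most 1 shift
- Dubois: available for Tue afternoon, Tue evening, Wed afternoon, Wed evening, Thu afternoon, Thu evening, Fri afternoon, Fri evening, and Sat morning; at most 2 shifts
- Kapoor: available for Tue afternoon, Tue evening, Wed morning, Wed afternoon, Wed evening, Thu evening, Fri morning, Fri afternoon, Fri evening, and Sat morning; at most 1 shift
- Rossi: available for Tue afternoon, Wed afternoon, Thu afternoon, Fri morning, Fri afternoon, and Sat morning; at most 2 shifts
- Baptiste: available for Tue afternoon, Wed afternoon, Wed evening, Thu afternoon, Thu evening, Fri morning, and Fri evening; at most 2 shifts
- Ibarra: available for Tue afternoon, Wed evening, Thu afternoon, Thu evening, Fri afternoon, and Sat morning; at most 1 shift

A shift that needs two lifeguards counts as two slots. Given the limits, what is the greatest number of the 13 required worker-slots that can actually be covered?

Total capacity across all lifeguards is 1+1+1+2+1+2+2+1 = 11, and 13 slots are needed, so at most 11 can be filled.
An assignment achieving 11: Tue afternoon→Dubois, Tue evening→Olsen, Wed morning→Kapoor, Wed afternoon→Baptiste, Wed evening→Baptiste, Thu morning→Ito, Thu afternoon→Ibarra, Fri morning→Rossi, Fri afternoon→Dubois, Fri evening→Larsen, Sat morning→Rossi.
Loads: Ito 1/1, Olsen 1/1, Larsen 1/1, Dubois 2/2, Kapoor 1/1, Rossi 2/2, Baptiste 2/2, Ibarra 1/1.

11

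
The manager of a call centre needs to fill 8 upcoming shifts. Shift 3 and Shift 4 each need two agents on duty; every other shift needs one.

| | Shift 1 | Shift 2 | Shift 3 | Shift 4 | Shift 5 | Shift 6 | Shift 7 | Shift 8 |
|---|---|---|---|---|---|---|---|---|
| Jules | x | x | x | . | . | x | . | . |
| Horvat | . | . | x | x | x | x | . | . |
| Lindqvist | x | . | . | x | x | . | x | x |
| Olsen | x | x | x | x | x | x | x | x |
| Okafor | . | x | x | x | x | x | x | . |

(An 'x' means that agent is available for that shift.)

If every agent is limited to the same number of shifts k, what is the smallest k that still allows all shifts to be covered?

With 5 agents and 10 worker-slots to fill, someone must work at least ⌈10/5⌉ = 2 shifts, so k ≥ 2.
k = 2 works: Shift 1→Jules, Shift 2→Jules, Shift 3→Olsen+Okafor, Shift 4→Olsen+Okafor, Shift 5→Horvat, Shift 6→Horvat, Shift 7→Lindqvist, Shift 8→Lindqvist.
Loads: Jules 2, Horvat 2, Lindqvist 2, Olsen 2, Okafor 2 — all ≤ 2.

2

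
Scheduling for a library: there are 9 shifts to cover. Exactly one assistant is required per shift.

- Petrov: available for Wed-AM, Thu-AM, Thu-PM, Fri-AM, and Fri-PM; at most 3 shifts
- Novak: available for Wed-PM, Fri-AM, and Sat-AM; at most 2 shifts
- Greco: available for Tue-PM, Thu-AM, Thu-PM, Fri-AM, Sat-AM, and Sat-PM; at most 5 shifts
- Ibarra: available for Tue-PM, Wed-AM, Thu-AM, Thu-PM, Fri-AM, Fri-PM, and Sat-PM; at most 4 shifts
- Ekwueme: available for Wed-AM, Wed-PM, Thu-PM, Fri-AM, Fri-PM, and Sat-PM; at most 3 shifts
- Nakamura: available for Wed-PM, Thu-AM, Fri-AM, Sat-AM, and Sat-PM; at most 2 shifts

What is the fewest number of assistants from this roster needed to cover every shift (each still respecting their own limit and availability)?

9 slots to fill and no one can take more than 5, so at least ⌈9/5⌉ = 2 assistants are needed.
No set of 2 assistants can cover every shift (each such set leaves at least one shift with no one available or exceeds a cap).
Petrov, Novak, and Greco alone can cover everything: Tue-PM→Greco, Wed-AM→Petrov, Wed-PM→Novak, Thu-AM→Petrov, Thu-PM→Greco, Fri-AM→Greco, Fri-PM→Petrov, Sat-AM→Novak, Sat-PM→Greco.

3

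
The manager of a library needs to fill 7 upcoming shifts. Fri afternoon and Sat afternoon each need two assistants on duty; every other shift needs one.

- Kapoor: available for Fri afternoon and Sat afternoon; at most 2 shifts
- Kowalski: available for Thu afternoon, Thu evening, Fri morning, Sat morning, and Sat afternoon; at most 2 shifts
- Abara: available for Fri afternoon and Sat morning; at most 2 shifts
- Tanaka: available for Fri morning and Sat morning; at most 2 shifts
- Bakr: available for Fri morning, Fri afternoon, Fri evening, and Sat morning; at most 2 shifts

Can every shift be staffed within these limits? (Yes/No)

Total capacity is 10 and 9 slots are needed, so capacity alone doesn't rule it out.
Shifts {Thu afternoon, Thu evening, Sat afternoon} need 4 worker-slots in total, but the assistants available for any of those shifts (Kapoor and Kowalski) can supply at most 3 among them. So no valid schedule exists.

No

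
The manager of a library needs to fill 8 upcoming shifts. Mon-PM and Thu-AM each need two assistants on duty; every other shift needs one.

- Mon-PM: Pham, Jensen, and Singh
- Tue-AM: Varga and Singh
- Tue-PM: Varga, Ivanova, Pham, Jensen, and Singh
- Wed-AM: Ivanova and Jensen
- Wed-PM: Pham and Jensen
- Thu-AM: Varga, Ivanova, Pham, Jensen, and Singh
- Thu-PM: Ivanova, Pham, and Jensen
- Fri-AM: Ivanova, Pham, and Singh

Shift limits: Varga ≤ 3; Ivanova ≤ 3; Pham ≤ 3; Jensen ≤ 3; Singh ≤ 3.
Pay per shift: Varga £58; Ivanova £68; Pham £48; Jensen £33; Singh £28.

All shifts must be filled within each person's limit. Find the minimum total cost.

Picking the cheapest available assistant for each shift independently would cost £305, but that ignores the shift limits.
An optimal schedule: Mon-PM→Singh+Jensen, Tue-AM→Singh, Tue-PM→Pham, Wed-AM→Jensen, Wed-PM→Jensen, Thu-AM→Pham+Varga, Thu-PM→Pham, Fri-AM→Singh.
Total: 28 + 33 + 28 + 48 + 33 + 33 + 48 + 58 + 48 + 28 = £385.

£385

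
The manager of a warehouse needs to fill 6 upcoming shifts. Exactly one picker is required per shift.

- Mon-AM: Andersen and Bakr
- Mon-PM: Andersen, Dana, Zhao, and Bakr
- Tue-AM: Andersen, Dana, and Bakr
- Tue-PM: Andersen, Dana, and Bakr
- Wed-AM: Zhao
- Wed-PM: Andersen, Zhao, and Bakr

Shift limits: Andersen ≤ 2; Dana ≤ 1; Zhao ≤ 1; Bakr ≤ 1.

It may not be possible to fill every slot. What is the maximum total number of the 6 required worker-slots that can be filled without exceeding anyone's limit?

5

Total capacity across all pickers is 2+1+1+1 = 5, and 6 slots are needed, so at most 5 can be filled.
An assignment achieving 5: Mon-AM→Andersen, Tue-AM→Andersen, Tue-PM→Dana, Wed-AM→Zhao, Wed-PM→Bakr.
Loads: Andersen 2/2, Dana 1/1, Zhao 1/1, Bakr 1/1.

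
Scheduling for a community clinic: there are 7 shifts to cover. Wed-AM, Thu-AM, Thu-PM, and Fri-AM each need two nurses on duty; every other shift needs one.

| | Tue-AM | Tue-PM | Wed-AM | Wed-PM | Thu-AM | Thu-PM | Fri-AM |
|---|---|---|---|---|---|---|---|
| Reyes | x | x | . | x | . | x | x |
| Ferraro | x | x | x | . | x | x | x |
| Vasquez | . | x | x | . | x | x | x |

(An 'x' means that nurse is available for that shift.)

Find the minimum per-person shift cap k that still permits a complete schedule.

With 3 nurses and 11 worker-slots to fill, someone must work at least ⌈11/3⌉ = 4 shifts, so k ≥ 4.
k = 4 works: Tue-AM→Reyes, Tue-PM→Reyes, Wed-AM→Ferraro+Vasquez, Wed-PM→Reyes, Thu-AM→Ferraro+Vasquez, Thu-PM→Reyes+Ferraro, Fri-AM→Ferraro+Vasquez.
Loads: Reyes 4, Ferraro 4, Vasquez 3 — all ≤ 4.

4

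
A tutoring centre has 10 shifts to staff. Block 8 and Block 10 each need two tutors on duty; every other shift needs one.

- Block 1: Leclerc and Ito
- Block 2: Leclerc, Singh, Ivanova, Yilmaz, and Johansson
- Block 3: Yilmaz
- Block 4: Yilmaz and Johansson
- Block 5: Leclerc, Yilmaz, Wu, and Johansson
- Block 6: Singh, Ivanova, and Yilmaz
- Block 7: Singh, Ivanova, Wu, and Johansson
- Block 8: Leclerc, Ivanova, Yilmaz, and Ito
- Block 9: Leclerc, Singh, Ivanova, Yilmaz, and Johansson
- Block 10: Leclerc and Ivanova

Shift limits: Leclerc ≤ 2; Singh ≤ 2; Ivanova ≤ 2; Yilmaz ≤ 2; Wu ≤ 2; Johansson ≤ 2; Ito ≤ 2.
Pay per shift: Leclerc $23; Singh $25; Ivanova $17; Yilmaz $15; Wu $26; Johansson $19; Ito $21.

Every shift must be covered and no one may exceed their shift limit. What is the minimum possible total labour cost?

Block 3 can only be covered by Yilmaz, so that assignment is forced.
Block 10 can only be covered by Leclerc and Ivanova, so that assignment is forced.
Picking the cheapest available tutor for each shift independently would cost $200, but that ignores the shift limits.
An optimal schedule: Block 1→Ito, Block 2→Singh, Block 3→Yilmaz, Block 4→Yilmaz, Block 5→Johansson, Block 6→Ivanova, Block 7→Johansson, Block 8→Ito+Leclerc, Block 9→Singh, Block 10→Ivanova+Leclerc.
Total: 21 + 25 + 15 + 15 + 19 + 17 + 19 + 21 + 23 + 25 + 17 + 23 = $240.

$240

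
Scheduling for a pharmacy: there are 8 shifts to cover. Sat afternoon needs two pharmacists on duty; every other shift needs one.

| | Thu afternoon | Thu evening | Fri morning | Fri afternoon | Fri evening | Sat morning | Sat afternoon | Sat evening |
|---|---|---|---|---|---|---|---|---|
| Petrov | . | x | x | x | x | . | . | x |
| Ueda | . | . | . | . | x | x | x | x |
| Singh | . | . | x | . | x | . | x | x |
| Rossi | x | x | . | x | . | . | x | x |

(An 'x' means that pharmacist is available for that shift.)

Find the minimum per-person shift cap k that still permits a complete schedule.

3

With 4 pharmacists and 9 worker-slots to fill, someone must work at least ⌈9/4⌉ = 3 shifts, so k ≥ 3.
k = 3 works: Thu afternoon→Rossi, Thu evening→Petrov, Fri morning→Petrov, Fri afternoon→Petrov, Fri evening→Ueda, Sat morning→Ueda, Sat afternoon→Ueda+Singh, Sat evening→Singh.
Loads: Petrov 3, Ueda 3, Singh 2, Rossi 1 — all ≤ 3.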